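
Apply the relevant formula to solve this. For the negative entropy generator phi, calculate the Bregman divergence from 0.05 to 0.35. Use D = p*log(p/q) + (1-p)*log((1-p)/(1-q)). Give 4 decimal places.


Bregman divergence with negative entropy generator:
D = p*log(p/q) + (1-p)*log((1-p)/(1-q)).
p = 0.05, q = 0.35.
p*log(p/q) = 0.05*log(0.05/0.35) = -0.097296.
(1-p)*log((1-p)/(1-q)) = 0.95*log(0.95/0.65) = 0.360515.
D = -0.097296 + 0.360515 = 0.2632

0.2632


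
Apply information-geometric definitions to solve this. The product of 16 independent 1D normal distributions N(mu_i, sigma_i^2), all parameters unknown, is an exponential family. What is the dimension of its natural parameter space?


Exponential family dimension calculation:
Each univariate normal has two natural parameters (mu/sigma^2 and -1/(2 sigma^2)).
With 16 independent components, dim = 2 * 16 = 32.

32


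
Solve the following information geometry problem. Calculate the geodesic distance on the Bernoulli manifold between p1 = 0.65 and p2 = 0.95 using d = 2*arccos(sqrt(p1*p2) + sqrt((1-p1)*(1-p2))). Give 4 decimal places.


Geodesic distance on Bernoulli manifold:
d(p1,p2) = 2*arccos(sqrt(p1*p2) + sqrt((1-p1)*(1-p2))).
sqrt(p1*p2) = sqrt(0.65*0.95) = 0.785812.
sqrt((1-p1)*(1-p2)) = sqrt(0.35*0.05) = 0.132288.
arg = 0.785812 + 0.132288 = 0.918099.
d = 2*arccos(0.918099) = 0.8151

0.8151


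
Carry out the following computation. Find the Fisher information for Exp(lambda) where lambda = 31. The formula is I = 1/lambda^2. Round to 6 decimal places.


Fisher information for exponential: I(lambda) = 1/lambda^2.
lambda = 31, lambda^2 = 961.
I = 1/961 = 0.001041

0.001041


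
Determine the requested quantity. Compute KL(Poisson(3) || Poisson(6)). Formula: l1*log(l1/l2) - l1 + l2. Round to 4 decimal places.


KL divergence for Poisson:
KL = l1*log(l1/l2) - l1 + l2.
l1 = 3, l2 = 6.
log(3/6) = -0.693147.
l1*log(l1/l2) = 3 * -0.693147 = -2.079442.
KL = -2.079442 - 3 + 6 = 0.9206

0.9206


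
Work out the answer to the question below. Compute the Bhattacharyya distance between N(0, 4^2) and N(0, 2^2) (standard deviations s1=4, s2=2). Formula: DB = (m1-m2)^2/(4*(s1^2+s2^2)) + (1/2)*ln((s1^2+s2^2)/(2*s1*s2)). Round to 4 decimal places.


Bhattacharyya distance between two Gaussians:
DB = (m1-m2)^2/(4*(s1^2+s2^2)) + (1/2)*ln((s1^2+s2^2)/(2*s1*s2)).
(m1-m2)^2 = (0)^2 = 0.
s1^2+s2^2 = 16 + 4 = 20.
term1 = 0/80 = 0.0.
term2 = 0.5*ln(20/16.0) = 0.111572.
DB = 0.0 + 0.111572 = 0.1116

0.1116


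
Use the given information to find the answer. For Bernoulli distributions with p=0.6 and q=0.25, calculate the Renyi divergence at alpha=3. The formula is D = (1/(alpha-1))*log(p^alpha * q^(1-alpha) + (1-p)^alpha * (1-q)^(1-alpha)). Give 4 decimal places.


Renyi divergence of order alpha between Bernoulli distributions:
D = (1/(alpha-1))*log(p^alpha * q^(1-alpha) + (1-p)^alpha * (1-q)^(1-alpha)).
alpha = 3, p = 0.6, q = 0.25.
p^alpha * q^(1-alpha) = 0.6^3 * 0.25^-2 = 3.456.
(1-p)^alpha * (1-q)^(1-alpha) = 0.4^3 * 0.75^-2 = 0.113778.
sum = 3.456 + 0.113778 = 3.569778.
D = (1/2)*log(3.569778) = 0.6363

0.6363


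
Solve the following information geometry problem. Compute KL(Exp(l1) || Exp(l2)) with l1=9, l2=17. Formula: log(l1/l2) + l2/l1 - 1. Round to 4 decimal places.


KL divergence for exponential family:
KL = log(l1/l2) + l2/l1 - 1.
log(9/17) = -0.635989.
17/9 = 1.888889.
KL = -0.635989 + 1.888889 - 1 = 0.2529

0.2529


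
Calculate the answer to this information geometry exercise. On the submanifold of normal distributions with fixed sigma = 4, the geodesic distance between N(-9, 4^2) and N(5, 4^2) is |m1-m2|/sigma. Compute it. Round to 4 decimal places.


On the fixed-variance normal subfamily, geodesic distance = |m1-m2|/sigma.
|-9 - 5| = 14.
sigma = 4.
d = 14/4 = 3.5000

3.5000


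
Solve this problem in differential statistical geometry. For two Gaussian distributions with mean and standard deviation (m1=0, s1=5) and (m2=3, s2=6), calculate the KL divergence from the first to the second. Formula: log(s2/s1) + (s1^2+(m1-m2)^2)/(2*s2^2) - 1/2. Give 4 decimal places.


KL divergence between normal distributions:
KL = log(s2/s1) + (s1^2 + (m1-m2)^2)/(2*s2^2) - 1/2.
log(6/5) = 0.182322.
(5^2 + (0-3)^2)/(2*6^2) = (25 + 9)/72 = 0.472222.
KL = 0.182322 + 0.472222 - 0.5 = 0.1545

0.1545


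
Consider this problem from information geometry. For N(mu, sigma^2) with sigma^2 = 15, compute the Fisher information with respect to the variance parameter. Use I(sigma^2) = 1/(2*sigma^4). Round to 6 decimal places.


Fisher information for variance: I(sigma^2) = 1/(2*sigma^4).
sigma^2 = 15, so sigma^4 = 225.
I = 1/(2*225) = 1/450 = 0.002222

0.002222


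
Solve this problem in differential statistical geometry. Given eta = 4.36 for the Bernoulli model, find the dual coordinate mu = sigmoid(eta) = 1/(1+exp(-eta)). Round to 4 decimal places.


Dual coordinate (expectation parameter) for Bernoulli:
mu = 1/(1+exp(-eta)).
eta = 4.36.
exp(-eta) = exp(-4.36) = 0.012778.
mu = 1/(1+0.012778) = 0.9874

0.9874


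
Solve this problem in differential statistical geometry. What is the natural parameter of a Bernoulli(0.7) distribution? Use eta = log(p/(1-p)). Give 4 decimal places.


Natural parameter for Bernoulli: eta = log(p/(1-p)).
p = 0.7, 1-p = 0.3.
p/(1-p) = 2.333333.
eta = log(2.333333) = 0.8473

0.8473


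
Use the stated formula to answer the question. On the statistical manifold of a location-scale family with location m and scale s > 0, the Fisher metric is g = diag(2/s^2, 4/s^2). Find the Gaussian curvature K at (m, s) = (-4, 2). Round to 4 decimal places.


The metric has the form g = (A dm^2 + B ds^2)/s^2 with A = 2, B = 4.
Substitute u = sqrt(A/B)*m: g = B*(du^2 + ds^2)/s^2, i.e. B times the
Poincare upper half-plane metric, which has constant Gaussian curvature -1.
Scaling a 2D metric by a constant c divides the Gaussian curvature by c,
so K = -1/B = -1/(4) = -0.2500 everywhere (the point (m, s) = (-4, 2) is irrelevant:
the curvature is constant).
The requested Gaussian curvature is K = -0.2500.

-0.2500


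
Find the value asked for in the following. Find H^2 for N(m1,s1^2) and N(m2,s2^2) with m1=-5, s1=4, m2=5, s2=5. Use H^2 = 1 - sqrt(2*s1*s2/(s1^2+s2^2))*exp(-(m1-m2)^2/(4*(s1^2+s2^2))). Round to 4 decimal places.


Squared Hellinger distance for Gaussians:
H^2 = 1 - sqrt(2*s1*s2/(s1^2+s2^2)) * exp(-(m1-m2)^2/(4*(s1^2+s2^2))).
s1^2 = 16, s2^2 = 25, s1^2+s2^2 = 41.
sqrt(2*4*5/(41)) = 0.98773.
(m1-m2)^2 = (-10)^2 = 100.
exp(-100/(4*41)) = exp(-0.609756) = 0.543483.
H^2 = 1 - 0.98773*0.543483 = 0.4632

0.4632


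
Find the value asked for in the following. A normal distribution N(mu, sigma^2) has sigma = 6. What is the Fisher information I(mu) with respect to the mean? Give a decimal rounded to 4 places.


The Fisher information for the mean of a normal distribution is I(mu) = 1/sigma^2.
sigma = 6, so sigma^2 = 36.
I(mu) = 1/36 = 0.0278

0.0278


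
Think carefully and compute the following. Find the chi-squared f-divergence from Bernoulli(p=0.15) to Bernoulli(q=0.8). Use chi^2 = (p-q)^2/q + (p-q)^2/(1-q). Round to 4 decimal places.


Chi-squared divergence between Bernoulli distributions:
chi^2 = (p-q)^2/q + (p-q)^2/(1-q).
p = 0.15, q = 0.8, p-q = -0.65.
(p-q)^2 = 0.4225.
term1 = 0.4225/0.8 = 0.528125.
term2 = 0.4225/0.2 = 2.1125.
chi^2 = 0.528125 + 2.1125 = 2.6406

2.6406


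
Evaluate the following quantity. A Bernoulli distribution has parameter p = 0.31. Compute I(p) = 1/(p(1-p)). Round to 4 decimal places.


For Bernoulli(p), Fisher information is I(p) = 1/(p*(1-p)).
p = 0.31, 1-p = 0.69.
p*(1-p) = 0.2139.
I(p) = 1/0.2139 = 4.6751

4.6751


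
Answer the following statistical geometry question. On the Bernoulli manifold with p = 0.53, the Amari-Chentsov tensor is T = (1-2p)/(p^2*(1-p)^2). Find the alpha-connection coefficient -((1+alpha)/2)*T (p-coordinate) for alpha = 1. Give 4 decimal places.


Skewness (Amari-Chentsov) tensor: T = (1-2p)/(p^2*(1-p)^2).
p = 0.53, 1-2p = -0.06, p^2 = 0.2809, (1-p)^2 = 0.2209.
T = -0.06/(0.2809 * 0.2209) = -0.96695.
In the p-coordinate, Gamma^(alpha) = Gamma^(0) - (alpha/2)*T with Gamma^(0) = (1/2)*g'(p) = -T/2,
so Gamma^(alpha) = -((1+alpha)/2)*T.
alpha = 1, -(1+alpha)/2 = -1.0.
Gamma = -1.0 * -0.96695 = 0.9669

0.9669


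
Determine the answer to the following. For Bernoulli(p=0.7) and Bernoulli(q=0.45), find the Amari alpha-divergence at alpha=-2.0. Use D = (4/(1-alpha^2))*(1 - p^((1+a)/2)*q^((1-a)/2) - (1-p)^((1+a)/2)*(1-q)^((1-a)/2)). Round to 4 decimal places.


Amari alpha-divergence:
D = (4/(1-alpha^2))*(1 - p^((1+a)/2)*q^((1-a)/2) - (1-p)^((1+a)/2)*(1-q)^((1-a)/2)).
alpha = -2.0, p = 0.7, q = 0.45.
e1 = (1+alpha)/2 = -0.5, e2 = (1-alpha)/2 = 1.5.
t1 = p^e1 * q^e2 = 0.7^-0.5 * 0.45^1.5 = 0.360803.
t2 = (1-p)^e1 * (1-q)^e2 = 0.3^-0.5 * 0.55^1.5 = 0.744704.
4/(1-alpha^2) = -1.333333.
D = -1.333333*(1 - 0.360803 - 0.744704) = 0.1407

0.1407


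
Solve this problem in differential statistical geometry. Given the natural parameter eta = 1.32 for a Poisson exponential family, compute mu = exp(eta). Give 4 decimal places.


Expectation parameter for Poisson exponential family:
mu = exp(eta).
eta = 1.32.
mu = exp(1.32) = 3.7434

3.7434


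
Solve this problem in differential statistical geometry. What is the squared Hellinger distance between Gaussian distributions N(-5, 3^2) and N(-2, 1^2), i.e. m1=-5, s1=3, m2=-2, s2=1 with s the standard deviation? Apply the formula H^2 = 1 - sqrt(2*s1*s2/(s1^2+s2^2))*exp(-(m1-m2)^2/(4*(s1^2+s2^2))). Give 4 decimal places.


Squared Hellinger distance for Gaussians:
H^2 = 1 - sqrt(2*s1*s2/(s1^2+s2^2)) * exp(-(m1-m2)^2/(4*(s1^2+s2^2))).
s1^2 = 9, s2^2 = 1, s1^2+s2^2 = 10.
sqrt(2*3*1/(10)) = 0.774597.
(m1-m2)^2 = (-3)^2 = 9.
exp(-9/(4*10)) = exp(-0.225) = 0.798516.
H^2 = 1 - 0.774597*0.798516 = 0.3815

0.3815


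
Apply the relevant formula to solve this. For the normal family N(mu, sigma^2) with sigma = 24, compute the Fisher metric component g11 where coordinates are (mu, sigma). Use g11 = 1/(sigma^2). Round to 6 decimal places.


For the 2-parameter normal family, the Fisher metric has:
  g11 = 1/sigma^2, g22 = 2/sigma^2.
sigma = 24, sigma^2 = 576.
g11 = 0.001736

0.001736


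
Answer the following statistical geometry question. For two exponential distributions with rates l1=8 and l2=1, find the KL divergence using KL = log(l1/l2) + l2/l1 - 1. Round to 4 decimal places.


KL divergence for exponential family:
KL = log(l1/l2) + l2/l1 - 1.
log(8/1) = 2.079442.
1/8 = 0.125.
KL = 2.079442 + 0.125 - 1 = 1.2044

1.2044


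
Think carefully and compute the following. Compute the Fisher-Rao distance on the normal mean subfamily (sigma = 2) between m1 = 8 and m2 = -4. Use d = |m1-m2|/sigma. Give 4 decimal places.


On the fixed-variance normal subfamily, geodesic distance = |m1-m2|/sigma.
|8 - -4| = 12.
sigma = 2.
d = 12/2 = 6.0000

6.0000


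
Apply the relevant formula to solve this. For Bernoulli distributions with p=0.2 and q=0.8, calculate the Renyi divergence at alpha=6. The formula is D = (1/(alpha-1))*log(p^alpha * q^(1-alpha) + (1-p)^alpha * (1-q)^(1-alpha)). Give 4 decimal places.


Renyi divergence of order alpha between Bernoulli distributions:
D = (1/(alpha-1))*log(p^alpha * q^(1-alpha) + (1-p)^alpha * (1-q)^(1-alpha)).
alpha = 6, p = 0.2, q = 0.8.
p^alpha * q^(1-alpha) = 0.2^6 * 0.8^-5 = 0.000195.
(1-p)^alpha * (1-q)^(1-alpha) = 0.8^6 * 0.2^-5 = 819.2.
sum = 0.000195 + 819.2 = 819.200195.
D = (1/5)*log(819.200195) = 1.3417

1.3417


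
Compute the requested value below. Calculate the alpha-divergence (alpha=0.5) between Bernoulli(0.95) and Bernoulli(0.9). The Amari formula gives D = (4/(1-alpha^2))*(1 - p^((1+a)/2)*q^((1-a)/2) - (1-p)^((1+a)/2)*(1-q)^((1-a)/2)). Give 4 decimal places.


Amari alpha-divergence:
D = (4/(1-alpha^2))*(1 - p^((1+a)/2)*q^((1-a)/2) - (1-p)^((1+a)/2)*(1-q)^((1-a)/2)).
alpha = 0.5, p = 0.95, q = 0.9.
e1 = (1+alpha)/2 = 0.75, e2 = (1-alpha)/2 = 0.25.
t1 = p^e1 * q^e2 = 0.95^0.75 * 0.9^0.25 = 0.937245.
t2 = (1-p)^e1 * (1-q)^e2 = 0.05^0.75 * 0.1^0.25 = 0.05946.
4/(1-alpha^2) = 5.333333.
D = 5.333333*(1 - 0.937245 - 0.05946) = 0.0176

0.0176


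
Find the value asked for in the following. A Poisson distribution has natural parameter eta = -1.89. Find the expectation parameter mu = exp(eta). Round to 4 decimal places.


Expectation parameter for Poisson exponential family:
mu = exp(eta).
eta = -1.89.
mu = exp(-1.89) = 0.1511

0.1511


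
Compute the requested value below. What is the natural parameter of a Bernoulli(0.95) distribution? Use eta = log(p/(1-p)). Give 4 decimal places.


Natural parameter for Bernoulli: eta = log(p/(1-p)).
p = 0.95, 1-p = 0.05.
p/(1-p) = 19.0.
eta = log(19.0) = 2.9444

2.9444


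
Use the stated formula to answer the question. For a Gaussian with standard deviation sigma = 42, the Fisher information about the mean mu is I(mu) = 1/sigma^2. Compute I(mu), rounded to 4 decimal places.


The Fisher information for the mean of a normal distribution is I(mu) = 1/sigma^2.
sigma = 42, so sigma^2 = 1764.
I(mu) = 1/1764 = 0.0006

0.0006


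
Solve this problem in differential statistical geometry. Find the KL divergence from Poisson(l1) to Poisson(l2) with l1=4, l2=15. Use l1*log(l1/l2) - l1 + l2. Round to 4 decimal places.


KL divergence for Poisson:
KL = l1*log(l1/l2) - l1 + l2.
l1 = 4, l2 = 15.
log(4/15) = -1.321756.
l1*log(l1/l2) = 4 * -1.321756 = -5.287023.
KL = -5.287023 - 4 + 15 = 5.7130

5.7130


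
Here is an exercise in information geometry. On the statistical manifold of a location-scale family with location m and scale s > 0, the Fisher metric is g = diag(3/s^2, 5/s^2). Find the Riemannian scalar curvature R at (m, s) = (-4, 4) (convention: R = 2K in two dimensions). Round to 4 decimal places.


The metric has the form g = (A dm^2 + B ds^2)/s^2 with A = 3, B = 5.
Substitute u = sqrt(A/B)*m: g = B*(du^2 + ds^2)/s^2, i.e. B times the
Poincare upper half-plane metric, which has constant Gaussian curvature -1.
Scaling a 2D metric by a constant c divides the Gaussian curvature by c,
so K = -1/B = -1/(5) = -0.2000 everywhere (the point (m, s) = (-4, 4) is irrelevant:
the curvature is constant).
Scalar curvature in dimension 2: R = 2K = -2/(5) = -0.4000.

-0.4000


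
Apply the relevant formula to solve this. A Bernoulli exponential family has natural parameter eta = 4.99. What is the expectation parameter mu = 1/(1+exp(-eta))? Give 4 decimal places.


Dual coordinate (expectation parameter) for Bernoulli:
mu = 1/(1+exp(-eta)).
eta = 4.99.
exp(-eta) = exp(-4.99) = 0.006806.
mu = 1/(1+0.006806) = 0.9932

0.9932


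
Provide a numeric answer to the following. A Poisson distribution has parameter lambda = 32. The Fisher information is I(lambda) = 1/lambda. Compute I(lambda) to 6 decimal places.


Fisher information for Poisson: I(lambda) = 1/lambda.
lambda = 32.
I(lambda) = 1/32 = 0.031250

0.031250


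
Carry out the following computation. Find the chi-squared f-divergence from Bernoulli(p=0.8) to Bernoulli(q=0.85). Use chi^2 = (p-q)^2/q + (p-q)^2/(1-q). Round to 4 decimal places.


Chi-squared divergence between Bernoulli distributions:
chi^2 = (p-q)^2/q + (p-q)^2/(1-q).
p = 0.8, q = 0.85, p-q = -0.05.
(p-q)^2 = 0.0025.
term1 = 0.0025/0.85 = 0.002941.
term2 = 0.0025/0.15 = 0.016667.
chi^2 = 0.002941 + 0.016667 = 0.0196

0.0196


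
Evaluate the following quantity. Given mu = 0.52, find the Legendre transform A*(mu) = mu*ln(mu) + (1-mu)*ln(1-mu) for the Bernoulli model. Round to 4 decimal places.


Legendre transform for Bernoulli:
A*(mu) = mu*log(mu) + (1-mu)*log(1-mu).
mu = 0.52, 1-mu = 0.48.
mu*log(mu) = 0.52*log(0.52) = -0.340042.
(1-mu)*log(1-mu) = 0.48*log(0.48) = -0.352305.
A* = -0.340042 + -0.352305 = -0.6923

-0.6923


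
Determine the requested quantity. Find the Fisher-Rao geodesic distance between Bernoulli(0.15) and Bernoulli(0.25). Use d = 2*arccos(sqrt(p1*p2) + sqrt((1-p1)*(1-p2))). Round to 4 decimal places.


Geodesic distance on Bernoulli manifold:
d(p1,p2) = 2*arccos(sqrt(p1*p2) + sqrt((1-p1)*(1-p2))).
sqrt(p1*p2) = sqrt(0.15*0.25) = 0.193649.
sqrt((1-p1)*(1-p2)) = sqrt(0.85*0.75) = 0.798436.
arg = 0.193649 + 0.798436 = 0.992085.
d = 2*arccos(0.992085) = 0.2518

0.2518


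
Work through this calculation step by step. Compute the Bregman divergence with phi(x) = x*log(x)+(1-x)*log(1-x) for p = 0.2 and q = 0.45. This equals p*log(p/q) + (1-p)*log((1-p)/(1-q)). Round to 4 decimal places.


Bregman divergence with negative entropy generator:
D = p*log(p/q) + (1-p)*log((1-p)/(1-q)).
p = 0.2, q = 0.45.
p*log(p/q) = 0.2*log(0.2/0.45) = -0.162186.
(1-p)*log((1-p)/(1-q)) = 0.8*log(0.8/0.55) = 0.299755.
D = -0.162186 + 0.299755 = 0.1376

0.1376


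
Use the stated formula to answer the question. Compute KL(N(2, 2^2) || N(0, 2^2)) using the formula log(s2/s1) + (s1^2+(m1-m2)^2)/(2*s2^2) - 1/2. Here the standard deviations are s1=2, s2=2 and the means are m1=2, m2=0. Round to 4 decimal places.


KL divergence between normal distributions:
KL = log(s2/s1) + (s1^2 + (m1-m2)^2)/(2*s2^2) - 1/2.
log(2/2) = 0.0.
(2^2 + (2-0)^2)/(2*2^2) = (4 + 4)/8 = 1.0.
KL = 0.0 + 1.0 - 0.5 = 0.5000

0.5000


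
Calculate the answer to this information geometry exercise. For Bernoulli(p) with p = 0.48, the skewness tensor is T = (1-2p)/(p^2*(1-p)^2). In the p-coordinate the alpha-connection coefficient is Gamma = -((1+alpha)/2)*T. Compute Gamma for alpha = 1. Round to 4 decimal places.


Skewness (Amari-Chentsov) tensor: T = (1-2p)/(p^2*(1-p)^2).
p = 0.48, 1-2p = 0.04, p^2 = 0.2304, (1-p)^2 = 0.2704.
T = 0.04/(0.2304 * 0.2704) = 0.642053.
In the p-coordinate, Gamma^(alpha) = Gamma^(0) - (alpha/2)*T with Gamma^(0) = (1/2)*g'(p) = -T/2,
so Gamma^(alpha) = -((1+alpha)/2)*T.
alpha = 1, -(1+alpha)/2 = -1.0.
Gamma = -1.0 * 0.642053 = -0.6421

-0.6421


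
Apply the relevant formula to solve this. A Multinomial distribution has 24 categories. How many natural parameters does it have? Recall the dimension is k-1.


Exponential family dimension calculation:
For Multinomial with k=24 categories, dim = k-1 = 23.

23


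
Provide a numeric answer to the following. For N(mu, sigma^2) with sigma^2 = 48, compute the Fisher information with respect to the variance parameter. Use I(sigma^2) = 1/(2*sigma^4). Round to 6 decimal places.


Fisher information for variance: I(sigma^2) = 1/(2*sigma^4).
sigma^2 = 48, so sigma^4 = 2304.
I = 1/(2*2304) = 1/4608 = 0.000217

0.000217


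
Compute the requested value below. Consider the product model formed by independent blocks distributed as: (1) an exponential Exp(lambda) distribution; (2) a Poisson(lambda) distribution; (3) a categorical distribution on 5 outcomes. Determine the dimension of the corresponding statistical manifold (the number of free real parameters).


The dimension of a statistical manifold equals the number of free
(independent) real parameters of the model. For a product of independent
blocks the parameter counts add.
- exponential (lambda): 1.
- Poisson (lambda): 1.
- categorical on 5 outcomes (probabilities sum to 1): 5-1 = 4.
Total = 1 + 1 + 4 = 6.
Dimension = 6

6


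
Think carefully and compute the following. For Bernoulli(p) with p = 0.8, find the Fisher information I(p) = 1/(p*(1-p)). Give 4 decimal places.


For Bernoulli(p), Fisher information is I(p) = 1/(p*(1-p)).
p = 0.8, 1-p = 0.2.
p*(1-p) = 0.16.
I(p) = 1/0.16 = 6.2500

6.2500


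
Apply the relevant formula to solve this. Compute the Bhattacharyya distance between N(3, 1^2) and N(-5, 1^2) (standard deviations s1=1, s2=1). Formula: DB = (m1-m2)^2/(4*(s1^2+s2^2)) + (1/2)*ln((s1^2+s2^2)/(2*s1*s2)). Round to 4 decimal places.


Bhattacharyya distance between two Gaussians:
DB = (m1-m2)^2/(4*(s1^2+s2^2)) + (1/2)*ln((s1^2+s2^2)/(2*s1*s2)).
(m1-m2)^2 = (8)^2 = 64.
s1^2+s2^2 = 1 + 1 = 2.
term1 = 64/8 = 8.0.
term2 = 0.5*ln(2/2.0) = 0.0.
DB = 8.0 + 0.0 = 8.0000

8.0000


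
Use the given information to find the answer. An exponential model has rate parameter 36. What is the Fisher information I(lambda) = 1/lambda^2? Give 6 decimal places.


Fisher information for exponential: I(lambda) = 1/lambda^2.
lambda = 36, lambda^2 = 1296.
I = 1/1296 = 0.000772

0.000772


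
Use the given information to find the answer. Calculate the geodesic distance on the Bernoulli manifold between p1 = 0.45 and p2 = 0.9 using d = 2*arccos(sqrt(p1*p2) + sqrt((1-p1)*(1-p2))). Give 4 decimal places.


Geodesic distance on Bernoulli manifold:
d(p1,p2) = 2*arccos(sqrt(p1*p2) + sqrt((1-p1)*(1-p2))).
sqrt(p1*p2) = sqrt(0.45*0.9) = 0.636396.
sqrt((1-p1)*(1-p2)) = sqrt(0.55*0.1) = 0.234521.
arg = 0.636396 + 0.234521 = 0.870917.
d = 2*arccos(0.870917) = 1.0275

1.0275


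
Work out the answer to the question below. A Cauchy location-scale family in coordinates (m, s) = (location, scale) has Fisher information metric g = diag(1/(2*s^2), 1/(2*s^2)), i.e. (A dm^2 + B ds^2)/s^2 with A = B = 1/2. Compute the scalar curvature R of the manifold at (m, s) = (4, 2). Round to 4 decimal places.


The metric has the form g = (A dm^2 + B ds^2)/s^2 with A = 1/2, B = 1/2.
Substitute u = sqrt(A/B)*m: g = B*(du^2 + ds^2)/s^2, i.e. B times the
Poincare upper half-plane metric, which has constant Gaussian curvature -1.
Scaling a 2D metric by a constant c divides the Gaussian curvature by c,
so K = -1/B = -1/(1/2) = -2.0000 everywhere (the point (m, s) = (4, 2) is irrelevant:
the curvature is constant).
Scalar curvature in dimension 2: R = 2K = -2/(1/2) = -4.0000.

-4.0000


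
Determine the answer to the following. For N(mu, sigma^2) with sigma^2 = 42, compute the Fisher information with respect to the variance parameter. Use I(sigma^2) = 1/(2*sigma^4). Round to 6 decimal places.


Fisher information for variance: I(sigma^2) = 1/(2*sigma^4).
sigma^2 = 42, so sigma^4 = 1764.
I = 1/(2*1764) = 1/3528 = 0.000283

0.000283


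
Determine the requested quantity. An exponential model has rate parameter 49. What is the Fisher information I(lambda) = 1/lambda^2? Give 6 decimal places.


Fisher information for exponential: I(lambda) = 1/lambda^2.
lambda = 49, lambda^2 = 2401.
I = 1/2401 = 0.000416

0.000416


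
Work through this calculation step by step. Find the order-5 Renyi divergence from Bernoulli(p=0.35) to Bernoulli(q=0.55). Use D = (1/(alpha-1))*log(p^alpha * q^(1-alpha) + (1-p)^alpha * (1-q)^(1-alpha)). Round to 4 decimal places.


Renyi divergence of order alpha between Bernoulli distributions:
D = (1/(alpha-1))*log(p^alpha * q^(1-alpha) + (1-p)^alpha * (1-q)^(1-alpha)).
alpha = 5, p = 0.35, q = 0.55.
p^alpha * q^(1-alpha) = 0.35^5 * 0.55^-4 = 0.057397.
(1-p)^alpha * (1-q)^(1-alpha) = 0.65^5 * 0.45^-4 = 2.829546.
sum = 0.057397 + 2.829546 = 2.886943.
D = (1/4)*log(2.886943) = 0.2650

0.2650


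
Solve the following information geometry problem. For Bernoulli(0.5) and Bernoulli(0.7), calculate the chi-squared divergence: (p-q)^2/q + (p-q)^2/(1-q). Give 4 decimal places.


Chi-squared divergence between Bernoulli distributions:
chi^2 = (p-q)^2/q + (p-q)^2/(1-q).
p = 0.5, q = 0.7, p-q = -0.2.
(p-q)^2 = 0.04.
term1 = 0.04/0.7 = 0.057143.
term2 = 0.04/0.3 = 0.133333.
chi^2 = 0.057143 + 0.133333 = 0.1905

0.1905


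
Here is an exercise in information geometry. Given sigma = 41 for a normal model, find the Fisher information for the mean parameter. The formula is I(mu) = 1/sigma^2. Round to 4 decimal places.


The Fisher information for the mean of a normal distribution is I(mu) = 1/sigma^2.
sigma = 41, so sigma^2 = 1681.
I(mu) = 1/1681 = 0.0006

0.0006


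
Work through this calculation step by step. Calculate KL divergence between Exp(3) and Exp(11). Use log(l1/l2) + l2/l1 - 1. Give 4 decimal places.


KL divergence for exponential family:
KL = log(l1/l2) + l2/l1 - 1.
log(3/11) = -1.299283.
11/3 = 3.666667.
KL = -1.299283 + 3.666667 - 1 = 1.3674

1.3674


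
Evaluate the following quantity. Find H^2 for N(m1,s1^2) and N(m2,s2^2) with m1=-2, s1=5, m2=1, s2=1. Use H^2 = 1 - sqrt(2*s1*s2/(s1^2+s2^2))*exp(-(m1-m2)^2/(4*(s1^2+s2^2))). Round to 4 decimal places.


Squared Hellinger distance for Gaussians:
H^2 = 1 - sqrt(2*s1*s2/(s1^2+s2^2)) * exp(-(m1-m2)^2/(4*(s1^2+s2^2))).
s1^2 = 25, s2^2 = 1, s1^2+s2^2 = 26.
sqrt(2*5*1/(26)) = 0.620174.
(m1-m2)^2 = (-3)^2 = 9.
exp(-9/(4*26)) = exp(-0.086538) = 0.9171.
H^2 = 1 - 0.620174*0.9171 = 0.4312

0.4312


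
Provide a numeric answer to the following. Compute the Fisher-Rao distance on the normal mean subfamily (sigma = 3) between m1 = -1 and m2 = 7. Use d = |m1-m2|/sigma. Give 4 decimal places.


On the fixed-variance normal subfamily, geodesic distance = |m1-m2|/sigma.
|-1 - 7| = 8.
sigma = 3.
d = 8/3 = 2.6667

2.6667


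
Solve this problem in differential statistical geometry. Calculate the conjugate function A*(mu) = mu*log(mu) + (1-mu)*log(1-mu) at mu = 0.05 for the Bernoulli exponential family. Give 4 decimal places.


Legendre transform for Bernoulli:
A*(mu) = mu*log(mu) + (1-mu)*log(1-mu).
mu = 0.05, 1-mu = 0.95.
mu*log(mu) = 0.05*log(0.05) = -0.149787.
(1-mu)*log(1-mu) = 0.95*log(0.95) = -0.048729.
A* = -0.149787 + -0.048729 = -0.1985

-0.1985


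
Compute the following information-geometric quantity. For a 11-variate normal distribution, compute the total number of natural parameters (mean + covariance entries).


Exponential family dimension calculation:
For 11-dim MVN: mean has 11 params, covariance has 11*12/2 = 66 unique entries.
Total dim = 11 + 66 = 77.

77


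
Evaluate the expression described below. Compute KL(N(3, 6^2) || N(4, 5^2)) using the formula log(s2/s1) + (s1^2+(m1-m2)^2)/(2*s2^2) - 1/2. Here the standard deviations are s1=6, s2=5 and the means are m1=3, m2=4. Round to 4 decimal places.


KL divergence between normal distributions:
KL = log(s2/s1) + (s1^2 + (m1-m2)^2)/(2*s2^2) - 1/2.
log(5/6) = -0.182322.
(6^2 + (3-4)^2)/(2*5^2) = (36 + 1)/50 = 0.74.
KL = -0.182322 + 0.74 - 0.5 = 0.0577

0.0577


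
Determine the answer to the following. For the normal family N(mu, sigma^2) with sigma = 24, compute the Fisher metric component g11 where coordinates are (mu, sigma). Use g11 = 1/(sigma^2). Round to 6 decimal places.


For the 2-parameter normal family, the Fisher metric has:
  g11 = 1/sigma^2, g22 = 2/sigma^2.
sigma = 24, sigma^2 = 576.
g11 = 0.001736

0.001736


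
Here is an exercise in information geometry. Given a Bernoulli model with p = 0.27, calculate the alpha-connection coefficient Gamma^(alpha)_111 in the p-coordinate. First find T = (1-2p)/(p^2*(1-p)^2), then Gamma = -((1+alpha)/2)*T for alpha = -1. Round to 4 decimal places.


Skewness (Amari-Chentsov) tensor: T = (1-2p)/(p^2*(1-p)^2).
p = 0.27, 1-2p = 0.46, p^2 = 0.0729, (1-p)^2 = 0.5329.
T = 0.46/(0.0729 * 0.5329) = 11.840896.
In the p-coordinate, Gamma^(alpha) = Gamma^(0) - (alpha/2)*T with Gamma^(0) = (1/2)*g'(p) = -T/2,
so Gamma^(alpha) = -((1+alpha)/2)*T.
alpha = -1, -(1+alpha)/2 = 0.0.
Gamma = 0.0 * 11.840896 = 0.0000

0.0000


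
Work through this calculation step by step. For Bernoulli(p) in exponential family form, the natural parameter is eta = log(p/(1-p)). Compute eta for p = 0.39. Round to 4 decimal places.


Natural parameter for Bernoulli: eta = log(p/(1-p)).
p = 0.39, 1-p = 0.61.
p/(1-p) = 0.639344.
eta = log(0.639344) = -0.4473

-0.4473


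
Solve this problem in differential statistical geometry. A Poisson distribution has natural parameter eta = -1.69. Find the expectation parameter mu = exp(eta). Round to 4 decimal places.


Expectation parameter for Poisson exponential family:
mu = exp(eta).
eta = -1.69.
mu = exp(-1.69) = 0.1845

0.1845


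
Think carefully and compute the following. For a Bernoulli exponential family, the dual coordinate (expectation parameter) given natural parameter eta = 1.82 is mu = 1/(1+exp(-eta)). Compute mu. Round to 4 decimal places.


Dual coordinate (expectation parameter) for Bernoulli:
mu = 1/(1+exp(-eta)).
eta = 1.82.
exp(-eta) = exp(-1.82) = 0.162026.
mu = 1/(1+0.162026) = 0.8606

0.8606


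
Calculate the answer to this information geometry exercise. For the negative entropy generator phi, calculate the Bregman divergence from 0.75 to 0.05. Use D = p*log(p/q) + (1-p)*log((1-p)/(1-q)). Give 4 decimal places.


Bregman divergence with negative entropy generator:
D = p*log(p/q) + (1-p)*log((1-p)/(1-q)).
p = 0.75, q = 0.05.
p*log(p/q) = 0.75*log(0.75/0.05) = 2.031038.
(1-p)*log((1-p)/(1-q)) = 0.25*log(0.25/0.95) = -0.33375.
D = 2.031038 + -0.33375 = 1.6973

1.6973


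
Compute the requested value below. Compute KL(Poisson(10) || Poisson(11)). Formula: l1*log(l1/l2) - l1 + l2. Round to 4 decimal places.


KL divergence for Poisson:
KL = l1*log(l1/l2) - l1 + l2.
l1 = 10, l2 = 11.
log(10/11) = -0.09531.
l1*log(l1/l2) = 10 * -0.09531 = -0.953102.
KL = -0.953102 - 10 + 11 = 0.0469

0.0469


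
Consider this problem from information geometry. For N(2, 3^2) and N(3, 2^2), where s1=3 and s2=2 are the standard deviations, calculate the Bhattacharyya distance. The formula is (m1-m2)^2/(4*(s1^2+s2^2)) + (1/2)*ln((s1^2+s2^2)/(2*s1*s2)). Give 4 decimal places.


Bhattacharyya distance between two Gaussians:
DB = (m1-m2)^2/(4*(s1^2+s2^2)) + (1/2)*ln((s1^2+s2^2)/(2*s1*s2)).
(m1-m2)^2 = (-1)^2 = 1.
s1^2+s2^2 = 9 + 4 = 13.
term1 = 1/52 = 0.019231.
term2 = 0.5*ln(13/12.0) = 0.040021.
DB = 0.019231 + 0.040021 = 0.0593

0.0593


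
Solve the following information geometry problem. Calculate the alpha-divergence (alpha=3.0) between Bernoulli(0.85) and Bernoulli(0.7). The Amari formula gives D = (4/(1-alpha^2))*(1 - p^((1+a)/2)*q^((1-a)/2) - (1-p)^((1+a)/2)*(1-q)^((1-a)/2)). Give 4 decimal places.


Amari alpha-divergence:
D = (4/(1-alpha^2))*(1 - p^((1+a)/2)*q^((1-a)/2) - (1-p)^((1+a)/2)*(1-q)^((1-a)/2)).
alpha = 3.0, p = 0.85, q = 0.7.
e1 = (1+alpha)/2 = 2.0, e2 = (1-alpha)/2 = -1.0.
t1 = p^e1 * q^e2 = 0.85^2.0 * 0.7^-1.0 = 1.032143.
t2 = (1-p)^e1 * (1-q)^e2 = 0.15^2.0 * 0.3^-1.0 = 0.075.
4/(1-alpha^2) = -0.5.
D = -0.5*(1 - 1.032143 - 0.075) = 0.0536

0.0536


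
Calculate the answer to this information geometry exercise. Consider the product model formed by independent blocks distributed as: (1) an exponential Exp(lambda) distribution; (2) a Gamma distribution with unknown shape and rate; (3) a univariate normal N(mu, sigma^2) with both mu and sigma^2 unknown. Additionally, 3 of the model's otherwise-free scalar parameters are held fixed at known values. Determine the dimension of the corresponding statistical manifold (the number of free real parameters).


The dimension of a statistical manifold equals the number of free
(independent) real parameters of the model. For a product of independent
blocks the parameter counts add.
- exponential (lambda): 1.
- Gamma (shape, rate): 2.
- normal (mu, sigma^2): 2.
Total = 1 + 2 + 2 = 5.
3 parameter(s) fixed at known values: 5 - 3 = 2.
Dimension = 2

2


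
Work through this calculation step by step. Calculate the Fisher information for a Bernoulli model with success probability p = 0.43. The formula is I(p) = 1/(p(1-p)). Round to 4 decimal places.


For Bernoulli(p), Fisher information is I(p) = 1/(p*(1-p)).
p = 0.43, 1-p = 0.57.
p*(1-p) = 0.2451.
I(p) = 1/0.2451 = 4.0800

4.0800


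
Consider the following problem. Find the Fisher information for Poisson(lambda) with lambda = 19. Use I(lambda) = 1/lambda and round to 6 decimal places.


Fisher information for Poisson: I(lambda) = 1/lambda.
lambda = 19.
I(lambda) = 1/19 = 0.052632

0.052632


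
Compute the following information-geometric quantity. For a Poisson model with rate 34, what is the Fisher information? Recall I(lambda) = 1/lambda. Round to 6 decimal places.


Fisher information for Poisson: I(lambda) = 1/lambda.
lambda = 34.
I(lambda) = 1/34 = 0.029412

0.029412


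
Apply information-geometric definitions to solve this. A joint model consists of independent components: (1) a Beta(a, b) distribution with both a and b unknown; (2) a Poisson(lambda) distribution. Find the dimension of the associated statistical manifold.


The dimension of a statistical manifold equals the number of free
(independent) real parameters of the model. For a product of independent
blocks the parameter counts add.
- Beta (a, b): 2.
- Poisson (lambda): 1.
Total = 2 + 1 = 3.
Dimension = 3

3


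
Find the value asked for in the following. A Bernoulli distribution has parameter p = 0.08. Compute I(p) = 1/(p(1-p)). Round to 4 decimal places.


For Bernoulli(p), Fisher information is I(p) = 1/(p*(1-p)).
p = 0.08, 1-p = 0.92.
p*(1-p) = 0.0736.
I(p) = 1/0.0736 = 13.5870

13.5870


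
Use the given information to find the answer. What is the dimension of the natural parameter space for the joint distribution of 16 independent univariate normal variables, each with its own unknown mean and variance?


Exponential family dimension calculation:
Each univariate normal has two natural parameters (mu/sigma^2 and -1/(2 sigma^2)).
With 16 independent components, dim = 2 * 16 = 32.

32


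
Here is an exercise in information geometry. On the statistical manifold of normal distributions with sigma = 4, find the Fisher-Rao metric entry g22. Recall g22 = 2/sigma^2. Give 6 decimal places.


For the 2-parameter normal family, the Fisher metric has:
  g11 = 1/sigma^2, g22 = 2/sigma^2.
sigma = 4, sigma^2 = 16.
g22 = 0.125000

0.125000


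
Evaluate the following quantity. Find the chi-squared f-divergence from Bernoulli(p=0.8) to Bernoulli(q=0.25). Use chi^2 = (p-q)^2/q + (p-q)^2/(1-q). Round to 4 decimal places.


Chi-squared divergence between Bernoulli distributions:
chi^2 = (p-q)^2/q + (p-q)^2/(1-q).
p = 0.8, q = 0.25, p-q = 0.55.
(p-q)^2 = 0.3025.
term1 = 0.3025/0.25 = 1.21.
term2 = 0.3025/0.75 = 0.403333.
chi^2 = 1.21 + 0.403333 = 1.6133

1.6133


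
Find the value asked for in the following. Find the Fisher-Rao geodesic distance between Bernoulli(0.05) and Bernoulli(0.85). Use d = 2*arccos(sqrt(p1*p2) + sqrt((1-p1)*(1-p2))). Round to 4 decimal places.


Geodesic distance on Bernoulli manifold:
d(p1,p2) = 2*arccos(sqrt(p1*p2) + sqrt((1-p1)*(1-p2))).
sqrt(p1*p2) = sqrt(0.05*0.85) = 0.206155.
sqrt((1-p1)*(1-p2)) = sqrt(0.95*0.15) = 0.377492.
arg = 0.206155 + 0.377492 = 0.583647.
d = 2*arccos(0.583647) = 1.8952

1.8952


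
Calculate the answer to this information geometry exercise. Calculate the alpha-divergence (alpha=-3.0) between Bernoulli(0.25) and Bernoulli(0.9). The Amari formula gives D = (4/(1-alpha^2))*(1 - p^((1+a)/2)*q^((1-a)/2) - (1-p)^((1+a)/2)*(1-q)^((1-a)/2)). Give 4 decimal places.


Amari alpha-divergence:
D = (4/(1-alpha^2))*(1 - p^((1+a)/2)*q^((1-a)/2) - (1-p)^((1+a)/2)*(1-q)^((1-a)/2)).
alpha = -3.0, p = 0.25, q = 0.9.
e1 = (1+alpha)/2 = -1.0, e2 = (1-alpha)/2 = 2.0.
t1 = p^e1 * q^e2 = 0.25^-1.0 * 0.9^2.0 = 3.24.
t2 = (1-p)^e1 * (1-q)^e2 = 0.75^-1.0 * 0.1^2.0 = 0.013333.
4/(1-alpha^2) = -0.5.
D = -0.5*(1 - 3.24 - 0.013333) = 1.1267

1.1267


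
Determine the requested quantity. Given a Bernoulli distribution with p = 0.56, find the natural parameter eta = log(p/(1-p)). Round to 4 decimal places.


Natural parameter for Bernoulli: eta = log(p/(1-p)).
p = 0.56, 1-p = 0.44.
p/(1-p) = 1.272727.
eta = log(1.272727) = 0.2412

0.2412


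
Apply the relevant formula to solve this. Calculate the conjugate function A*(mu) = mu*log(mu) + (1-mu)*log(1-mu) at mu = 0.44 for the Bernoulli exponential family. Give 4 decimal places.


Legendre transform for Bernoulli:
A*(mu) = mu*log(mu) + (1-mu)*log(1-mu).
mu = 0.44, 1-mu = 0.56.
mu*log(mu) = 0.44*log(0.44) = -0.361231.
(1-mu)*log(1-mu) = 0.56*log(0.56) = -0.324698.
A* = -0.361231 + -0.324698 = -0.6859

-0.6859


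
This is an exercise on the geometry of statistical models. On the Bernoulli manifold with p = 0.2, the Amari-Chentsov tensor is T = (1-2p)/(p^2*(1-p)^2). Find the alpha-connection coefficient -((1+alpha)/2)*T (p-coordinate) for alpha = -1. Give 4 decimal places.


Skewness (Amari-Chentsov) tensor: T = (1-2p)/(p^2*(1-p)^2).
p = 0.2, 1-2p = 0.6, p^2 = 0.04, (1-p)^2 = 0.64.
T = 0.6/(0.04 * 0.64) = 23.4375.
In the p-coordinate, Gamma^(alpha) = Gamma^(0) - (alpha/2)*T with Gamma^(0) = (1/2)*g'(p) = -T/2,
so Gamma^(alpha) = -((1+alpha)/2)*T.
alpha = -1, -(1+alpha)/2 = 0.0.
Gamma = 0.0 * 23.4375 = 0.0000

0.0000


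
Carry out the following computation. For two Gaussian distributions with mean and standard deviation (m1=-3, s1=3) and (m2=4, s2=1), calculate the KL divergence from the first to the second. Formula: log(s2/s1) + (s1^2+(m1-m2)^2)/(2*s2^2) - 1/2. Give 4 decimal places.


KL divergence between normal distributions:
KL = log(s2/s1) + (s1^2 + (m1-m2)^2)/(2*s2^2) - 1/2.
log(1/3) = -1.098612.
(3^2 + (-3-4)^2)/(2*1^2) = (9 + 49)/2 = 29.0.
KL = -1.098612 + 29.0 - 0.5 = 27.4014

27.4014


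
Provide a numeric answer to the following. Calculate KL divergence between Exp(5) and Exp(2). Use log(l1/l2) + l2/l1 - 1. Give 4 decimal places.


KL divergence for exponential family:
KL = log(l1/l2) + l2/l1 - 1.
log(5/2) = 0.916291.
2/5 = 0.4.
KL = 0.916291 + 0.4 - 1 = 0.3163

0.3163


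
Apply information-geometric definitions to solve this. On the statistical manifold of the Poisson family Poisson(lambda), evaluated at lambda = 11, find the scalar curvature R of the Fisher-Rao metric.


This family has a single free parameter, so its statistical manifold
is 1-dimensional. The Riemann curvature tensor of any 1-dimensional
Riemannian manifold vanishes identically, so R = 0.

0


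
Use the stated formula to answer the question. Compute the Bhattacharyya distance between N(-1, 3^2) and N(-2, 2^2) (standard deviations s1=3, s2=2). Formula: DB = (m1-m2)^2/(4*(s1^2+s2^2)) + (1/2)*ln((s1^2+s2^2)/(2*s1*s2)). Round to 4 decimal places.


Bhattacharyya distance between two Gaussians:
DB = (m1-m2)^2/(4*(s1^2+s2^2)) + (1/2)*ln((s1^2+s2^2)/(2*s1*s2)).
(m1-m2)^2 = (1)^2 = 1.
s1^2+s2^2 = 9 + 4 = 13.
term1 = 1/52 = 0.019231.
term2 = 0.5*ln(13/12.0) = 0.040021.
DB = 0.019231 + 0.040021 = 0.0593

0.0593


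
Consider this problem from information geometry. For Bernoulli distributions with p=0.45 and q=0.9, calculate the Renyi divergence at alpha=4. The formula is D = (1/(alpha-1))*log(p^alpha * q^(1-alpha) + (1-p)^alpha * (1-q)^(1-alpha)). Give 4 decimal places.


Renyi divergence of order alpha between Bernoulli distributions:
D = (1/(alpha-1))*log(p^alpha * q^(1-alpha) + (1-p)^alpha * (1-q)^(1-alpha)).
alpha = 4, p = 0.45, q = 0.9.
p^alpha * q^(1-alpha) = 0.45^4 * 0.9^-3 = 0.05625.
(1-p)^alpha * (1-q)^(1-alpha) = 0.55^4 * 0.1^-3 = 91.50625.
sum = 0.05625 + 91.50625 = 91.5625.
D = (1/3)*log(91.5625) = 1.5057

1.5057


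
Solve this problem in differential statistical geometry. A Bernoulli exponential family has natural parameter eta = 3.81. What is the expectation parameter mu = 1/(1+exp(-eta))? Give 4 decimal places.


Dual coordinate (expectation parameter) for Bernoulli:
mu = 1/(1+exp(-eta)).
eta = 3.81.
exp(-eta) = exp(-3.81) = 0.022148.
mu = 1/(1+0.022148) = 0.9783

0.9783


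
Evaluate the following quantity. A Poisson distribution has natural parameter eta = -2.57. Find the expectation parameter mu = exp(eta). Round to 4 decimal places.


Expectation parameter for Poisson exponential family:
mu = exp(eta).
eta = -2.57.
mu = exp(-2.57) = 0.0765

0.0765


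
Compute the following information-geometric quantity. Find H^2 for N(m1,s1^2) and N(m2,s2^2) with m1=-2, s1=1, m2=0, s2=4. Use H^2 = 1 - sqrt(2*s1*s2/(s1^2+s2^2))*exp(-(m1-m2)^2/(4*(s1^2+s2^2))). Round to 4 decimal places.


Squared Hellinger distance for Gaussians:
H^2 = 1 - sqrt(2*s1*s2/(s1^2+s2^2)) * exp(-(m1-m2)^2/(4*(s1^2+s2^2))).
s1^2 = 1, s2^2 = 16, s1^2+s2^2 = 17.
sqrt(2*1*4/(17)) = 0.685994.
(m1-m2)^2 = (-2)^2 = 4.
exp(-4/(4*17)) = exp(-0.058824) = 0.942873.
H^2 = 1 - 0.685994*0.942873 = 0.3532

0.3532


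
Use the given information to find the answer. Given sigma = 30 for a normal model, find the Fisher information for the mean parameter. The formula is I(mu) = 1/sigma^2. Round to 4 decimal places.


The Fisher information for the mean of a normal distribution is I(mu) = 1/sigma^2.
sigma = 30, so sigma^2 = 900.
I(mu) = 1/900 = 0.0011

0.0011
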